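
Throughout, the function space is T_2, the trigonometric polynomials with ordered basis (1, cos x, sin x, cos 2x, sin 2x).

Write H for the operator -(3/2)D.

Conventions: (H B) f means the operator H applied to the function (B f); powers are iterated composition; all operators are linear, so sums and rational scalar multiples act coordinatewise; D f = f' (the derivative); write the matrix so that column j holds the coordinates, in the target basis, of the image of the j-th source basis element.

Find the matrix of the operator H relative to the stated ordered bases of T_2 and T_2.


the matrix is [[0, 0, 0, 0, 0]; [0, 0, -3/2, 0, 0]; [0, 3/2, 0, 0, 0]; [0, 0, 0, 0, -3]; [0, 0, 0, 3, 0]] (rows listed top to bottom)

image of 1: 0
image of cos x: (3/2)sin x
image of sin x: -(3/2)cos x
image of cos 2x: 3sin 2x
image of sin 2x: -3cos 2x
each image's coordinates form column j of the matrix


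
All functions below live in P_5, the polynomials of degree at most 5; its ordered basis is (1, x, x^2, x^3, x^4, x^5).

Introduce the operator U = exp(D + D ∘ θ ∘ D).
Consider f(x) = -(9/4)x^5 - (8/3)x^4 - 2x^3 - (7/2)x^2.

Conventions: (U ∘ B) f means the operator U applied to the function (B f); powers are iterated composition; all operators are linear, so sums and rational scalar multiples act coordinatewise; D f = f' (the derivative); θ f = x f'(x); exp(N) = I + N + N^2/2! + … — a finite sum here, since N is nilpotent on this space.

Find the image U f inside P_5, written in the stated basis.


order-1 term: -(45/4)x^4 - (572/3)x^3 - 102x^2 - 31x - 7
order-2 term: -(45/2)x^3 - (977/2)x^2 - 1246x - 235/2
order-3 term: -(45/2)x^2 - (1247/3)x - 741
order-4 term: -(45/4)x - 691/6
order-5 term: -9/4
the series for exp(D + D ∘ θ ∘ D) f terminates at order 5
exp(D + D ∘ θ ∘ D) f = -(9/4)x^5 - (167/12)x^4 - (1291/6)x^3 - (1233/2)x^2 - (20447/12)x - 11795/12

the image equals g(x) = -(9/4)x^5 - (167/12)x^4 - (1291/6)x^3 - (1233/2)x^2 - (20447/12)x - 11795/12


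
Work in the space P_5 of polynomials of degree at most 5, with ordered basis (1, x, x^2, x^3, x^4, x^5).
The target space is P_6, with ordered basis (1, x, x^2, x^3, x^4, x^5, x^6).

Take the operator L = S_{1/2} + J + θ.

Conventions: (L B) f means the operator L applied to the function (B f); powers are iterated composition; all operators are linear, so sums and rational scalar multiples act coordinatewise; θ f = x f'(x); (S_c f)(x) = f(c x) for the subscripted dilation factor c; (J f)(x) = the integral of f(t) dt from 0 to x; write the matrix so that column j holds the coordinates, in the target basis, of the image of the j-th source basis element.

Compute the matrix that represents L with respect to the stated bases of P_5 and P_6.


the matrix is [[1, 0, 0, 0, 0, 0]; [1, 3/2, 0, 0, 0, 0]; [0, 1/2, 9/4, 0, 0, 0]; [0, 0, 1/3, 25/8, 0, 0]; [0, 0, 0, 1/4, 65/16, 0]; [0, 0, 0, 0, 1/5, 161/32]; [0, 0, 0, 0, 0, 1/6]] (rows listed top to bottom)

image of 1: x + 1
image of x: (1/2)x^2 + (3/2)x
image of x^2: (1/3)x^3 + (9/4)x^2
image of x^3: (1/4)x^4 + (25/8)x^3
image of x^4: (1/5)x^5 + (65/16)x^4
image of x^5: (1/6)x^6 + (161/32)x^5
each image's coordinates form column j of the matrix


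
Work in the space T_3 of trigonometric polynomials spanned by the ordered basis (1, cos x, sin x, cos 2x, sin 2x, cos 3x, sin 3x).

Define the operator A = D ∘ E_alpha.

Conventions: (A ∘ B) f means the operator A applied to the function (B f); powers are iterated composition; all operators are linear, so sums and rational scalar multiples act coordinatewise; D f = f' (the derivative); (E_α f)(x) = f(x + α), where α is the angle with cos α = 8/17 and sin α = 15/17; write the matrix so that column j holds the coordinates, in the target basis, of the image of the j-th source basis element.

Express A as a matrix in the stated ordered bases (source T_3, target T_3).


the matrix is [[0, 0, 0, 0, 0, 0, 0]; [0, -15/17, 8/17, 0, 0, 0, 0]; [0, -8/17, -15/17, 0, 0, 0, 0]; [0, 0, 0, -480/289, -322/289, 0, 0]; [0, 0, 0, 322/289, -480/289, 0, 0]; [0, 0, 0, 0, 0, 1485/4913, -14664/4913]; [0, 0, 0, 0, 0, 14664/4913, 1485/4913]] (rows listed top to bottom)

image of 1: 0
image of cos x: -(15/17)cos x - (8/17)sin x
image of sin x: (8/17)cos x - (15/17)sin x
image of cos 2x: -(480/289)cos 2x + (322/289)sin 2x
image of sin 2x: -(322/289)cos 2x - (480/289)sin 2x
image of cos 3x: (1485/4913)cos 3x + (14664/4913)sin 3x
image of sin 3x: -(14664/4913)cos 3x + (1485/4913)sin 3x
each image's coordinates form column j of the matrix


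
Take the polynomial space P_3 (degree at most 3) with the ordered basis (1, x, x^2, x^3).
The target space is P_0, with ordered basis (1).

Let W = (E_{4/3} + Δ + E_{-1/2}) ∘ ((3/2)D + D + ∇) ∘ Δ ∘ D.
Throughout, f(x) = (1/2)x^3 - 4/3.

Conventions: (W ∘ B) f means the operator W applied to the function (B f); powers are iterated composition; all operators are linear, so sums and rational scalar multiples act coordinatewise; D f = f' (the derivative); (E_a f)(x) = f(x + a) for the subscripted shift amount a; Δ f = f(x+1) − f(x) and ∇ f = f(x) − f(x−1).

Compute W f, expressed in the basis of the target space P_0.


D f = (3/2)x^2
Δ D f = 3x + 3/2
D (Δ ∘ D) f = 3
((3/2)D) (Δ ∘ D) f = 9/2
D (Δ ∘ D) f = 3
∇ (Δ ∘ D) f = 3
((3/2)D + D + ∇) (Δ ∘ D) f = 21/2
E_{4/3} ((3/2)D + D + ∇) (Δ ∘ D) f = 21/2
Δ ((3/2)D + D + ∇) (Δ ∘ D) f = 0
E_{-1/2} ((3/2)D + D + ∇) (Δ ∘ D) f = 21/2
(E_{4/3} + Δ + E_{-1/2}) ((3/2)D + D + ∇) (Δ ∘ D) f = 21

g(x) = 21


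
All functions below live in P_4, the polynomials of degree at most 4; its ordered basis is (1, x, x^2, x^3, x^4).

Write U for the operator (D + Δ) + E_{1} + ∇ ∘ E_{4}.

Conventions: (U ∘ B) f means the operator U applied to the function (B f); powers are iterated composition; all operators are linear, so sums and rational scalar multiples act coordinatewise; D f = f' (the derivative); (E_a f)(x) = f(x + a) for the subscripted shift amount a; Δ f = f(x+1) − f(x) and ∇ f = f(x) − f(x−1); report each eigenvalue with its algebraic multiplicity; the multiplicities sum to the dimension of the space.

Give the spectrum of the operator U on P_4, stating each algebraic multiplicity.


image of 1: 1
image of x: x + 4
image of x^2: x^2 + 8x + 9
image of x^3: x^3 + 12x^2 + 27x + 39
image of x^4: x^4 + 16x^3 + 54x^2 + 156x + 177
the matrix is upper triangular; its diagonal is (1, 1, 1, 1, 1)
for a triangular matrix the eigenvalues are the diagonal entries, with algebraic multiplicity their repetition count

λ = 1 (multiplicity 5)


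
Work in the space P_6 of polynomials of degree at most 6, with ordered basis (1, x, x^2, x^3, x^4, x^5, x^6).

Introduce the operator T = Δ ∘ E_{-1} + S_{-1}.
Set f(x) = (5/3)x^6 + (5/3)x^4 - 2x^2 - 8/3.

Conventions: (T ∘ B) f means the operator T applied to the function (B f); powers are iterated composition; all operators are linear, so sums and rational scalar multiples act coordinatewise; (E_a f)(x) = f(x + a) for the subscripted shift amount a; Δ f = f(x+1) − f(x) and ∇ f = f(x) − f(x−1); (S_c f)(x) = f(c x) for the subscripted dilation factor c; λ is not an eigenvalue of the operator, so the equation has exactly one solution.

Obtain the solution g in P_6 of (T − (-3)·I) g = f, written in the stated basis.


the image equals g(x) = (5/12)x^6 - (5/4)x^5 + (85/24)x^4 - (35/2)x^3 + (181/8)x^2 - (181/3)x + 103/4

write g with unknown coordinates in the stated basis and equate coefficients in (T − (-3)·I) g = f
solving from the highest basis element down gives g = (5/12)x^6 - (5/4)x^5 + (85/24)x^4 - (35/2)x^3 + (181/8)x^2 - (181/3)x + 103/4
check: T g = (5/12)x^6 + (15/4)x^5 - (215/24)x^4 + (105/2)x^3 - (559/8)x^2 + 181x - 959/12
so T g − (-3)·g = (5/3)x^6 + (5/3)x^4 - 2x^2 - 8/3 = f ✓


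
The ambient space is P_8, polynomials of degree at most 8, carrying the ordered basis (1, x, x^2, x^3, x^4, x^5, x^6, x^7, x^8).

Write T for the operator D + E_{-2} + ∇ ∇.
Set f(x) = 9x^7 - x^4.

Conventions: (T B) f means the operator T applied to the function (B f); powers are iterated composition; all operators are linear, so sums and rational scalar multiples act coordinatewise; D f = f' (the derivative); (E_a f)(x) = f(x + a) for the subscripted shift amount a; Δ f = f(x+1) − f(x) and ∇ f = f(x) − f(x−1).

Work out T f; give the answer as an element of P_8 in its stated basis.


g(x) = 9x^7 - 63x^6 + 1134x^5 - 4411x^4 + 9454x^3 - 11754x^2 + 7994x - 2316

D f = 63x^6 - 4x^3
E_{-2} f = 9x^7 - 126x^6 + 756x^5 - 2521x^4 + 5048x^3 - 6072x^2 + 4064x - 1168
∇ f = 63x^6 - 189x^5 + 315x^4 - 319x^3 + 195x^2 - 67x + 10
∇ ∇ f = 378x^5 - 1890x^4 + 4410x^3 - 5682x^2 + 3930x - 1148
(D + E_{-2} + ∇ ∇) f = 9x^7 - 63x^6 + 1134x^5 - 4411x^4 + 9454x^3 - 11754x^2 + 7994x - 2316


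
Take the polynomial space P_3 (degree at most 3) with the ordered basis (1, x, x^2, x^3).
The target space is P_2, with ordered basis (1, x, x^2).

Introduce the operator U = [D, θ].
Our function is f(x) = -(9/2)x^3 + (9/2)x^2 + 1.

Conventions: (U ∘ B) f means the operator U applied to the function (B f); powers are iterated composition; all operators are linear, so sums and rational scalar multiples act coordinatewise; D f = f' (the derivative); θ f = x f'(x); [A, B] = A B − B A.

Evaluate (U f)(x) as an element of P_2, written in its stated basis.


θ f = -(27/2)x^3 + 9x^2
D θ f = -(81/2)x^2 + 18x
D f = -(27/2)x^2 + 9x
θ D f = -27x^2 + 9x
[D, θ] f = -(27/2)x^2 + 9x

g(x) = -(27/2)x^2 + 9x


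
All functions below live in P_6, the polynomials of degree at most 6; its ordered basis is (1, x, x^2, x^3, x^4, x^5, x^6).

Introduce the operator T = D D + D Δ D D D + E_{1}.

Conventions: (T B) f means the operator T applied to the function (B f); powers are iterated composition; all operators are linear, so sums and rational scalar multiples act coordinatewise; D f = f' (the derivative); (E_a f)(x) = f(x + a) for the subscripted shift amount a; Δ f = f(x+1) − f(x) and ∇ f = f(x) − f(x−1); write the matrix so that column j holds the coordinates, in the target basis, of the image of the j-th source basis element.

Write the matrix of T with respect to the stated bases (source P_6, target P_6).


image of 1: 1
image of x: x + 1
image of x^2: x^2 + 2x + 3
image of x^3: x^3 + 3x^2 + 9x + 1
image of x^4: x^4 + 4x^3 + 18x^2 + 4x + 1
image of x^5: x^5 + 5x^4 + 30x^3 + 10x^2 + 5x + 121
image of x^6: x^6 + 6x^5 + 45x^4 + 20x^3 + 15x^2 + 726x + 361
each image's coordinates form column j of the matrix

the matrix is [[1, 1, 3, 1, 1, 121, 361]; [0, 1, 2, 9, 4, 5, 726]; [0, 0, 1, 3, 18, 10, 15]; [0, 0, 0, 1, 4, 30, 20]; [0, 0, 0, 0, 1, 5, 45]; [0, 0, 0, 0, 0, 1, 6]; [0, 0, 0, 0, 0, 0, 1]] (rows listed top to bottom)


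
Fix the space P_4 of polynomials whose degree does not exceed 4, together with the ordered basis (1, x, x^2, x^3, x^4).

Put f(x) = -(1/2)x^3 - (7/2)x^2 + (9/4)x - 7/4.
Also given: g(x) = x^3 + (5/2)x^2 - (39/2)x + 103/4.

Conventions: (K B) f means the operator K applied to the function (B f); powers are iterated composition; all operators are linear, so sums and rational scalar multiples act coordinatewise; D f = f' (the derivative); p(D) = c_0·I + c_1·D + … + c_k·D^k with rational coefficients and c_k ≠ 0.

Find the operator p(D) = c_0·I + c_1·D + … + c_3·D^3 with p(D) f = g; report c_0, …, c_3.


D^0 f = -(1/2)x^3 - (7/2)x^2 + (9/4)x - 7/4
D^1 f = -(3/2)x^2 - 7x + 9/4
D^2 f = -3x - 7
D^3 f = -3
matching coefficients of g against c_0 f + c_1 Df + … from the top degree down determines the c_i
solution: c_0 = -2, c_1 = 3, c_2 = -2, c_3 = -1/2

c_0 = -2, c_1 = 3, c_2 = -2, c_3 = -1/2


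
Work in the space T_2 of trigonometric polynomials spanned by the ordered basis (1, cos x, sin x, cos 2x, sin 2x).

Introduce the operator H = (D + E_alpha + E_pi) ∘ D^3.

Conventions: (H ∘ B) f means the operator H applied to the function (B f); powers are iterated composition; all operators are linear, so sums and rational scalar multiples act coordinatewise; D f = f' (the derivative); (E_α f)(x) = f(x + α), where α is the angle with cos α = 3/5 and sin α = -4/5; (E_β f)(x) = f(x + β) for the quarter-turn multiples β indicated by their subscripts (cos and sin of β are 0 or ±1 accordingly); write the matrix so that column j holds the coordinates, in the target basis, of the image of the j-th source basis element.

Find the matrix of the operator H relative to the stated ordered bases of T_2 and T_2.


the matrix is [[0, 0, 0, 0, 0]; [0, 1/5, 2/5, 0, 0]; [0, -2/5, 1/5, 0, 0]; [0, 0, 0, 208/25, -144/25]; [0, 0, 0, 144/25, 208/25]] (rows listed top to bottom)

image of 1: 0
image of cos x: (1/5)cos x - (2/5)sin x
image of sin x: (2/5)cos x + (1/5)sin x
image of cos 2x: (208/25)cos 2x + (144/25)sin 2x
image of sin 2x: -(144/25)cos 2x + (208/25)sin 2x
each image's coordinates form column j of the matrix


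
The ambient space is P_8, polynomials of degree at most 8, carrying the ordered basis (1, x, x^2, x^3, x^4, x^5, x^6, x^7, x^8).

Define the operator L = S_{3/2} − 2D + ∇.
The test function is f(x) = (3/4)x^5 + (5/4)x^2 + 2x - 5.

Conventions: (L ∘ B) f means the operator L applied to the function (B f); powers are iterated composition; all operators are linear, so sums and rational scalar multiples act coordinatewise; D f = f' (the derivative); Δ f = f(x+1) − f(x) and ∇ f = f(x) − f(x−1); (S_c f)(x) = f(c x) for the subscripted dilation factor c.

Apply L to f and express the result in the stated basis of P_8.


S_{3/2} f = (729/128)x^5 + (45/16)x^2 + 3x - 5
D f = (15/4)x^4 + (5/2)x + 2
(-2D) f = -(15/2)x^4 - 5x - 4
∇ f = (15/4)x^4 - (15/2)x^3 + (15/2)x^2 - (5/4)x + 3/2
(S_{3/2} − 2D + ∇) f = (729/128)x^5 - (15/4)x^4 - (15/2)x^3 + (165/16)x^2 - (13/4)x - 15/2

the result is g(x) = (729/128)x^5 - (15/4)x^4 - (15/2)x^3 + (165/16)x^2 - (13/4)x - 15/2


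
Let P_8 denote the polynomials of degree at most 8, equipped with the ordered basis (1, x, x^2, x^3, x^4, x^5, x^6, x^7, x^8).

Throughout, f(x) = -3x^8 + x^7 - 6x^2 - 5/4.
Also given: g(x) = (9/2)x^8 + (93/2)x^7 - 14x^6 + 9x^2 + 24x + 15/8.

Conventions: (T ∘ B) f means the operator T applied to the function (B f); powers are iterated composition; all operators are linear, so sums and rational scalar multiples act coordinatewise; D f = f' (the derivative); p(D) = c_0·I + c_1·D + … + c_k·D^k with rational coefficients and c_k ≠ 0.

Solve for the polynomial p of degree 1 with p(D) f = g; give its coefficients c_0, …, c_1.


D^0 f = -3x^8 + x^7 - 6x^2 - 5/4
D^1 f = -24x^7 + 7x^6 - 12x
matching coefficients of g against c_0 f + c_1 Df + … from the top degree down determines the c_i
solution: c_0 = -3/2, c_1 = -2

c_0 = -3/2, c_1 = -2


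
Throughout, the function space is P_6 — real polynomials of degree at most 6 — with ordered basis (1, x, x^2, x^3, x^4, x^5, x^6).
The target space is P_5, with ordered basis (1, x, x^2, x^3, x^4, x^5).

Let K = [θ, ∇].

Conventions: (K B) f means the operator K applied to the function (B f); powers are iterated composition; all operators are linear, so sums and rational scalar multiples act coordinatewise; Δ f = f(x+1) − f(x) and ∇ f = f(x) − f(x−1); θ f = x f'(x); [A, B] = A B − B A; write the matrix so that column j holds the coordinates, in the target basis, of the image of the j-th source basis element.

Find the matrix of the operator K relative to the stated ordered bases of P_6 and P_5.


image of 1: 0
image of x: -1
image of x^2: -2x + 2
image of x^3: -3x^2 + 6x - 3
image of x^4: -4x^3 + 12x^2 - 12x + 4
image of x^5: -5x^4 + 20x^3 - 30x^2 + 20x - 5
image of x^6: -6x^5 + 30x^4 - 60x^3 + 60x^2 - 30x + 6
each image's coordinates form column j of the matrix

the matrix is [[0, -1, 2, -3, 4, -5, 6]; [0, 0, -2, 6, -12, 20, -30]; [0, 0, 0, -3, 12, -30, 60]; [0, 0, 0, 0, -4, 20, -60]; [0, 0, 0, 0, 0, -5, 30]; [0, 0, 0, 0, 0, 0, -6]] (rows listed top to bottom)


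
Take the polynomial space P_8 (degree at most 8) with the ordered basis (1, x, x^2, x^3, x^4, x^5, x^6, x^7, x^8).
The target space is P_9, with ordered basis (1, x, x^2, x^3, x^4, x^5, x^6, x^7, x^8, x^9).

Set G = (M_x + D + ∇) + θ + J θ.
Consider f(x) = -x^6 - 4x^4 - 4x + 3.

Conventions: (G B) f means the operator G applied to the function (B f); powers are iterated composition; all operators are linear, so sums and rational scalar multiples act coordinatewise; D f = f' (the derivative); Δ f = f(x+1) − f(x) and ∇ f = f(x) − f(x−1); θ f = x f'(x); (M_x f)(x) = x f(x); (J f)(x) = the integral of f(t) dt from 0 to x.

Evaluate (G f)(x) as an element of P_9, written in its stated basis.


M_x f = -x^7 - 4x^5 - 4x^2 + 3x
D f = -6x^5 - 16x^3 - 4
∇ f = -6x^5 + 15x^4 - 36x^3 + 39x^2 - 22x + 1
(M_x + D + ∇) f = -x^7 - 16x^5 + 15x^4 - 52x^3 + 35x^2 - 19x - 3
θ f = -6x^6 - 16x^4 - 4x
θ f = -6x^6 - 16x^4 - 4x
J θ f = -(6/7)x^7 - (16/5)x^5 - 2x^2
((M_x + D + ∇) + θ + J θ) f = -(13/7)x^7 - 6x^6 - (96/5)x^5 - x^4 - 52x^3 + 33x^2 - 23x - 3

g(x) = -(13/7)x^7 - 6x^6 - (96/5)x^5 - x^4 - 52x^3 + 33x^2 - 23x - 3


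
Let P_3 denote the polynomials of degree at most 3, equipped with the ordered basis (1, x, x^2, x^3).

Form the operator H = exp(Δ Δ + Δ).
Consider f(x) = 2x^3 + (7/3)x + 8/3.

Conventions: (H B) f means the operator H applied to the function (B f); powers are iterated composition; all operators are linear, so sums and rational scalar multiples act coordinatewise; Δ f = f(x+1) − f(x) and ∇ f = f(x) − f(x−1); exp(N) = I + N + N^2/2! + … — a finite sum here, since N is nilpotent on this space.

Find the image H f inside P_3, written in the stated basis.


the image equals g(x) = 2x^3 + 6x^2 + (79/3)x + 39

order-1 term: 6x^2 + 18x + 49/3
order-2 term: 6x + 18
order-3 term: 2
the series for exp(Δ Δ + Δ) f terminates at order 3
exp(Δ Δ + Δ) f = 2x^3 + 6x^2 + (79/3)x + 39


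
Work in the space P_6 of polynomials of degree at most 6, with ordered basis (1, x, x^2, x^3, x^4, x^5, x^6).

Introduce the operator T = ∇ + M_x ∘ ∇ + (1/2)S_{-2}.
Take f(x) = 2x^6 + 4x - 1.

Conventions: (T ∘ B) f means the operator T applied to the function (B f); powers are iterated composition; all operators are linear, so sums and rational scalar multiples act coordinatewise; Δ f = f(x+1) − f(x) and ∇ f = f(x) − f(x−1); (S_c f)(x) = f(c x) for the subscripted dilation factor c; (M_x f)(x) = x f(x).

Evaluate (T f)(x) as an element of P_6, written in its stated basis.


g(x) = 76x^6 - 18x^5 + 10x^4 + 10x^3 - 18x^2 + 10x + 3/2

∇ f = 12x^5 - 30x^4 + 40x^3 - 30x^2 + 12x + 2
∇ f = 12x^5 - 30x^4 + 40x^3 - 30x^2 + 12x + 2
M_x ∇ f = 12x^6 - 30x^5 + 40x^4 - 30x^3 + 12x^2 + 2x
S_{-2} f = 128x^6 - 8x - 1
((1/2)S_{-2}) f = 64x^6 - 4x - 1/2
(∇ + M_x ∘ ∇ + (1/2)S_{-2}) f = 76x^6 - 18x^5 + 10x^4 + 10x^3 - 18x^2 + 10x + 3/2


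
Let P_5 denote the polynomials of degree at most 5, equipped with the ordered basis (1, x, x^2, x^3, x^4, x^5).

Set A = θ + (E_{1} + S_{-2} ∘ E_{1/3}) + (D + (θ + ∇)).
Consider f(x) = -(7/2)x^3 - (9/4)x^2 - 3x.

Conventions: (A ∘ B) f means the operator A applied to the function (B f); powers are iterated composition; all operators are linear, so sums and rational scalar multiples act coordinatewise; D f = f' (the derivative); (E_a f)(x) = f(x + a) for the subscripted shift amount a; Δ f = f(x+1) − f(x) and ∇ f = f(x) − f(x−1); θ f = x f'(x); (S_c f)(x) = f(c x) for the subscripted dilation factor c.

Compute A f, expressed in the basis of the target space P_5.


the result is g(x) = (7/2)x^3 - (263/4)x^2 - (67/6)x - 1877/108

θ f = -(21/2)x^3 - (9/2)x^2 - 3x
E_{1} f = -(7/2)x^3 - (51/4)x^2 - 18x - 35/4
E_{1/3} f = -(7/2)x^3 - (23/4)x^2 - (17/3)x - 149/108
S_{-2} E_{1/3} f = 28x^3 - 23x^2 + (34/3)x - 149/108
(E_{1} + S_{-2} ∘ E_{1/3}) f = (49/2)x^3 - (143/4)x^2 - (20/3)x - 547/54
D f = -(21/2)x^2 - (9/2)x - 3
θ f = -(21/2)x^3 - (9/2)x^2 - 3x
∇ f = -(21/2)x^2 + 6x - 17/4
(θ + ∇) f = -(21/2)x^3 - 15x^2 + 3x - 17/4
(D + (θ + ∇)) f = -(21/2)x^3 - (51/2)x^2 - (3/2)x - 29/4
(θ + (E_{1} + S_{-2} ∘ E_{1/3}) + (D + (θ + ∇))) f = (7/2)x^3 - (263/4)x^2 - (67/6)x - 1877/108


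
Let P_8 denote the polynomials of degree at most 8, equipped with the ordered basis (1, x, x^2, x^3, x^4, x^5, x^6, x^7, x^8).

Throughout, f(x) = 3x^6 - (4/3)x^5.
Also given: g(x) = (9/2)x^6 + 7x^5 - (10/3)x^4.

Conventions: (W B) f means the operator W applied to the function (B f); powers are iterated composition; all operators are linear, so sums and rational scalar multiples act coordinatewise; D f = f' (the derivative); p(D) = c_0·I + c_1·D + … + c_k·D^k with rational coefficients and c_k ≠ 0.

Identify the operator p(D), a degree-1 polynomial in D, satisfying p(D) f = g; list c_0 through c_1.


p(D) = (3/2)·I + (1/2)·D, i.e. c_0 = 3/2, c_1 = 1/2

D^0 f = 3x^6 - (4/3)x^5
D^1 f = 18x^5 - (20/3)x^4
matching coefficients of g against c_0 f + c_1 Df + … from the top degree down determines the c_i
solution: c_0 = 3/2, c_1 = 1/2


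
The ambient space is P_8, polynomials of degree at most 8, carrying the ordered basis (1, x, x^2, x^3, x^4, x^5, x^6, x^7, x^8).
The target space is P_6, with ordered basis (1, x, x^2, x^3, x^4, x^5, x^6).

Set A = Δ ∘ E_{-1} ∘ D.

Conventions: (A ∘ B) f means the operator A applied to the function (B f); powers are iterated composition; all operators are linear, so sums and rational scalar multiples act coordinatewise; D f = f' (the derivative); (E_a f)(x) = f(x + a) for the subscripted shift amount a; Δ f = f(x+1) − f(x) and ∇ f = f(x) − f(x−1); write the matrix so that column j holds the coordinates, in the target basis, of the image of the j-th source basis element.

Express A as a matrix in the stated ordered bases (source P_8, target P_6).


image of 1: 0
image of x: 0
image of x^2: 2
image of x^3: 6x - 3
image of x^4: 12x^2 - 12x + 4
image of x^5: 20x^3 - 30x^2 + 20x - 5
image of x^6: 30x^4 - 60x^3 + 60x^2 - 30x + 6
image of x^7: 42x^5 - 105x^4 + 140x^3 - 105x^2 + 42x - 7
image of x^8: 56x^6 - 168x^5 + 280x^4 - 280x^3 + 168x^2 - 56x + 8
each image's coordinates form column j of the matrix

the matrix is [[0, 0, 2, -3, 4, -5, 6, -7, 8]; [0, 0, 0, 6, -12, 20, -30, 42, -56]; [0, 0, 0, 0, 12, -30, 60, -105, 168]; [0, 0, 0, 0, 0, 20, -60, 140, -280]; [0, 0, 0, 0, 0, 0, 30, -105, 280]; [0, 0, 0, 0, 0, 0, 0, 42, -168]; [0, 0, 0, 0, 0, 0, 0, 0, 56]] (rows listed top to bottom)


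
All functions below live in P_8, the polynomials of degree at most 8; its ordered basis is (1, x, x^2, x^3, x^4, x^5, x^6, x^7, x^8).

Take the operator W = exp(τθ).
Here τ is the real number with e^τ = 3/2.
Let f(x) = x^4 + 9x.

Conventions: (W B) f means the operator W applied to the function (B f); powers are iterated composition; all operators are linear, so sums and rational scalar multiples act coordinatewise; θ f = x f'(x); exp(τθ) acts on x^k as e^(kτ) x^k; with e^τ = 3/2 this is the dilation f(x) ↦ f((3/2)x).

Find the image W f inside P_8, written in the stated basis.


g(x) = (81/16)x^4 + (27/2)x

exp(τθ) x^k = e^(kτ) x^k; with e^τ = 3/2 this sends x^k to (3/2)^k x^k
x ↦ 3/2 x
x^4 ↦ 81/16 x^4
applying this coordinatewise to f: exp(τθ) f = (81/16)x^4 + (27/2)x


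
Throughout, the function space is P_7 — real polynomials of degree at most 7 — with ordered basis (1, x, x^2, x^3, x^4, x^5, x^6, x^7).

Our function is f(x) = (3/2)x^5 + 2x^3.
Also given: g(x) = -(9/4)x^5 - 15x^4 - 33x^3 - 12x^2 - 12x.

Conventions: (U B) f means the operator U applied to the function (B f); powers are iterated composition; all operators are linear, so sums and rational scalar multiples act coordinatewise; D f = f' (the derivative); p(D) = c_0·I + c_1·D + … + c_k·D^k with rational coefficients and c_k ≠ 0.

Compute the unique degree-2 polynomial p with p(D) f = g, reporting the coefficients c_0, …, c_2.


p(D) = -(3/2)·I − 2·D − D^2, i.e. c_0 = -3/2, c_1 = -2, c_2 = -1

D^0 f = (3/2)x^5 + 2x^3
D^1 f = (15/2)x^4 + 6x^2
D^2 f = 30x^3 + 12x
matching coefficients of g against c_0 f + c_1 Df + … from the top degree down determines the c_i
solution: c_0 = -3/2, c_1 = -2, c_2 = -1


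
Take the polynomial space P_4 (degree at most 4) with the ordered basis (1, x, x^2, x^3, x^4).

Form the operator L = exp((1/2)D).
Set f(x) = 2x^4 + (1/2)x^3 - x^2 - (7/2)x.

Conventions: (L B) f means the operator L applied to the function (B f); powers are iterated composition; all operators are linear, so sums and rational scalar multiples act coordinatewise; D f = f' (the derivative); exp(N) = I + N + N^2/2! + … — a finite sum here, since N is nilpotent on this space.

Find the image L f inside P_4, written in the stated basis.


g(x) = 2x^4 + (9/2)x^3 + (11/4)x^2 - (25/8)x - 29/16

order-1 term: 4x^3 + (3/4)x^2 - x - 7/4
order-2 term: 3x^2 + (3/8)x - 1/4
order-3 term: x + 1/16
order-4 term: 1/8
the series for exp((1/2)D) f terminates at order 4
exp((1/2)D) f = 2x^4 + (9/2)x^3 + (11/4)x^2 - (25/8)x - 29/16


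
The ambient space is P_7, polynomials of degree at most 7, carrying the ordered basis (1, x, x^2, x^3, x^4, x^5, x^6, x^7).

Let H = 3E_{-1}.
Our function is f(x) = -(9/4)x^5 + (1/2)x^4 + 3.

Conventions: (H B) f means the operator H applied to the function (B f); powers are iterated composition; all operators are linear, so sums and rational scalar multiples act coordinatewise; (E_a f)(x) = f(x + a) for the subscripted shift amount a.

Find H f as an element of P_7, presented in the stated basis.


E_{-1} f = -(9/4)x^5 + (47/4)x^4 - (49/2)x^3 + (51/2)x^2 - (53/4)x + 23/4
(3E_{-1}) f = -(27/4)x^5 + (141/4)x^4 - (147/2)x^3 + (153/2)x^2 - (159/4)x + 69/4

the image equals g(x) = -(27/4)x^5 + (141/4)x^4 - (147/2)x^3 + (153/2)x^2 - (159/4)x + 69/4


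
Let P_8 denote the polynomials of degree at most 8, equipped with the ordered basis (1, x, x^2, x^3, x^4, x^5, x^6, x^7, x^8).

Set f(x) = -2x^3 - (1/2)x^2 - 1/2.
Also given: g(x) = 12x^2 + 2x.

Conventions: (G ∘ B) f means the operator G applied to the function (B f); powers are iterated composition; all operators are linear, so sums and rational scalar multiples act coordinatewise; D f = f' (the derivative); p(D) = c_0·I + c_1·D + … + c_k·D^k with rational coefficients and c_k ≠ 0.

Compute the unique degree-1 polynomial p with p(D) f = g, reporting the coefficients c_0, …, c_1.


D^0 f = -2x^3 - (1/2)x^2 - 1/2
D^1 f = -6x^2 - x
matching coefficients of g against c_0 f + c_1 Df + … from the top degree down determines the c_i
solution: c_0 = 0, c_1 = -2

p(D) = -2·D, i.e. c_0 = 0, c_1 = -2


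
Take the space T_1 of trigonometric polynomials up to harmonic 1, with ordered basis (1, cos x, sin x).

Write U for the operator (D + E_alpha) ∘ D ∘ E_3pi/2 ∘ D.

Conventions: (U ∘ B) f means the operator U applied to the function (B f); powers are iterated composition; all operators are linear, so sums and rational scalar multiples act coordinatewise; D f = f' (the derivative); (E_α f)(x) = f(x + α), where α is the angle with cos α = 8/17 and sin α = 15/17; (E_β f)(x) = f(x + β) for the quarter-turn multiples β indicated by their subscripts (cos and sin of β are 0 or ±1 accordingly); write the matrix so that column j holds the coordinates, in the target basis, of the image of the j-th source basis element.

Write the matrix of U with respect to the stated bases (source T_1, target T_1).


image of 1: 0
image of cos x: -(32/17)cos x - (8/17)sin x
image of sin x: (8/17)cos x - (32/17)sin x
each image's coordinates form column j of the matrix

the matrix is [[0, 0, 0]; [0, -32/17, 8/17]; [0, -8/17, -32/17]] (rows listed top to bottom)


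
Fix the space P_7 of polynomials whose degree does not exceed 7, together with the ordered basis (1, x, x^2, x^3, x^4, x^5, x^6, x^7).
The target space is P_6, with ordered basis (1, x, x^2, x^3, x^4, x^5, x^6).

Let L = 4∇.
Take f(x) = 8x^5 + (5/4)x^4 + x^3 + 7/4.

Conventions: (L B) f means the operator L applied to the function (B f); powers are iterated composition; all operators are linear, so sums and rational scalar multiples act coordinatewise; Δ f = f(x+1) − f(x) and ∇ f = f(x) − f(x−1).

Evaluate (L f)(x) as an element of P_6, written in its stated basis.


the result is g(x) = 160x^4 - 300x^3 + 302x^2 - 152x + 31

∇ f = 40x^4 - 75x^3 + (151/2)x^2 - 38x + 31/4
(4∇) f = 160x^4 - 300x^3 + 302x^2 - 152x + 31


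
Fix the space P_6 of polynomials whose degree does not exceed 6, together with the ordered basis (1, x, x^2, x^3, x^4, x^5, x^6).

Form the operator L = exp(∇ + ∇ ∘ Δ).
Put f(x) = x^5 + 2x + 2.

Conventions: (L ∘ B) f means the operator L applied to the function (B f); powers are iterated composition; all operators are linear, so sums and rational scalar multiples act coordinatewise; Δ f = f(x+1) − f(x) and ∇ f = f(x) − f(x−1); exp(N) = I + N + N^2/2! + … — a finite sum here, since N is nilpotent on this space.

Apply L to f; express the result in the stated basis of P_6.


the result is g(x) = x^5 + 5x^4 + 20x^3 + 50x^2 + 77x + 56

order-1 term: 5x^4 + 10x^3 + 10x^2 + 5x + 3
order-2 term: 10x^3 + 30x^2 + 35x + 15
order-3 term: 10x^2 + 30x + 25
order-4 term: 5x + 10
order-5 term: 1
the series for exp(∇ + ∇ ∘ Δ) f terminates at order 5
exp(∇ + ∇ ∘ Δ) f = x^5 + 5x^4 + 20x^3 + 50x^2 + 77x + 56


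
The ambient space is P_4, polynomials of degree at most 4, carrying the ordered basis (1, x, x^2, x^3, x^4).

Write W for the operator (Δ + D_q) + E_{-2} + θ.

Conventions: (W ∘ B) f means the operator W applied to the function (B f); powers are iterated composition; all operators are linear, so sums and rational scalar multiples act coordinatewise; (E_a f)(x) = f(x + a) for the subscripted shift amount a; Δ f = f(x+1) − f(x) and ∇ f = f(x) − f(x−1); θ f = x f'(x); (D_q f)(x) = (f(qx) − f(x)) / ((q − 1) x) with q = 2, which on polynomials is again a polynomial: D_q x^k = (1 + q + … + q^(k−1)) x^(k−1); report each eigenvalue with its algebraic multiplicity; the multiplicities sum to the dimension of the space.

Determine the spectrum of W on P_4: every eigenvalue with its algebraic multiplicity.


λ = 1 (multiplicity 1), λ = 2 (multiplicity 1), λ = 3 (multiplicity 1), λ = 4 (multiplicity 1), λ = 5 (multiplicity 1)

image of 1: 1
image of x: 2x
image of x^2: 3x^2 + x + 5
image of x^3: 4x^3 + 4x^2 + 15x - 7
image of x^4: 5x^4 + 11x^3 + 30x^2 - 28x + 17
the matrix is upper triangular; its diagonal is (1, 2, 3, 4, 5)
for a triangular matrix the eigenvalues are the diagonal entries, with algebraic multiplicity their repetition count


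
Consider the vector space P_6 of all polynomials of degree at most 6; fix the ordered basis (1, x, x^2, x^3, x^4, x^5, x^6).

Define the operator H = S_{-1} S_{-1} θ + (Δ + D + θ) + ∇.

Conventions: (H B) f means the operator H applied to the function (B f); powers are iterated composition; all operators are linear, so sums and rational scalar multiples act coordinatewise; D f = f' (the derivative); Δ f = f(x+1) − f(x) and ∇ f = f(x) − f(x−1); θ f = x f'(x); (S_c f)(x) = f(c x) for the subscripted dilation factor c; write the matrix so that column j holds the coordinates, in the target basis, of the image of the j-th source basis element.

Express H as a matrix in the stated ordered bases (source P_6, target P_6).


the matrix is [[0, 3, 0, 2, 0, 2, 0]; [0, 2, 6, 0, 8, 0, 12]; [0, 0, 4, 9, 0, 20, 0]; [0, 0, 0, 6, 12, 0, 40]; [0, 0, 0, 0, 8, 15, 0]; [0, 0, 0, 0, 0, 10, 18]; [0, 0, 0, 0, 0, 0, 12]] (rows listed top to bottom)

image of 1: 0
image of x: 2x + 3
image of x^2: 4x^2 + 6x
image of x^3: 6x^3 + 9x^2 + 2
image of x^4: 8x^4 + 12x^3 + 8x
image of x^5: 10x^5 + 15x^4 + 20x^2 + 2
image of x^6: 12x^6 + 18x^5 + 40x^3 + 12x
each image's coordinates form column j of the matrix


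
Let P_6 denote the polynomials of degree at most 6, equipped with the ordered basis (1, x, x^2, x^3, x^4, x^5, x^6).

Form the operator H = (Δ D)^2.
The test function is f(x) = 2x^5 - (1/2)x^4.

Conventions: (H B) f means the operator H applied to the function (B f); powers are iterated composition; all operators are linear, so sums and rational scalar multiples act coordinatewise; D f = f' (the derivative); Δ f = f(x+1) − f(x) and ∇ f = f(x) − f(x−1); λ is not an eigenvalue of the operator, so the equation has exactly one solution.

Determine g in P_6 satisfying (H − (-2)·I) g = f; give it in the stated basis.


write g with unknown coordinates in the stated basis and equate coefficients in (H − (-2)·I) g = f
solving from the highest basis element down gives g = x^5 - (1/4)x^4 - 60x - 57
check: H g = 120x + 114
so H g − (-2)·g = 2x^5 - (1/2)x^4 = f ✓

the image equals g(x) = x^5 - (1/4)x^4 - 60x - 57


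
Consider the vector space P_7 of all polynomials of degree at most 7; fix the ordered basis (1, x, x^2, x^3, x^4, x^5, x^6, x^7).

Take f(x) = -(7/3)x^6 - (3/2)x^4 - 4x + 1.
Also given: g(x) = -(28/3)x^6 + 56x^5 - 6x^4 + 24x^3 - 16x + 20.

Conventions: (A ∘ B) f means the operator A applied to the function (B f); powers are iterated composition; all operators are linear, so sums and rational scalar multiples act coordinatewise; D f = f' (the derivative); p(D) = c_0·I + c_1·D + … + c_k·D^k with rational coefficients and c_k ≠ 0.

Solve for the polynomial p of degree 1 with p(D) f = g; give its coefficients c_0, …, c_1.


c_0 = 4, c_1 = -4

D^0 f = -(7/3)x^6 - (3/2)x^4 - 4x + 1
D^1 f = -14x^5 - 6x^3 - 4
matching coefficients of g against c_0 f + c_1 Df + … from the top degree down determines the c_i
solution: c_0 = 4, c_1 = -4


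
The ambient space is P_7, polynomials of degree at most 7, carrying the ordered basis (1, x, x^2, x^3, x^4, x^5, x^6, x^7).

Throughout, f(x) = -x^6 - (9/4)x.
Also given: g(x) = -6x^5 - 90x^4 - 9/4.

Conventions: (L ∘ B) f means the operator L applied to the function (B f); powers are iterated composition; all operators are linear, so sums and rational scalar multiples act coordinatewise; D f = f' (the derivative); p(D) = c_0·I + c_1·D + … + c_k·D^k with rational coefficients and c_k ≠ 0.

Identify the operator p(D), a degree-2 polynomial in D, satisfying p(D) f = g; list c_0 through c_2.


p(D) = D + 3·D^2, i.e. c_0 = 0, c_1 = 1, c_2 = 3

D^0 f = -x^6 - (9/4)x
D^1 f = -6x^5 - 9/4
D^2 f = -30x^4
matching coefficients of g against c_0 f + c_1 Df + … from the top degree down determines the c_i
solution: c_0 = 0, c_1 = 1, c_2 = 3


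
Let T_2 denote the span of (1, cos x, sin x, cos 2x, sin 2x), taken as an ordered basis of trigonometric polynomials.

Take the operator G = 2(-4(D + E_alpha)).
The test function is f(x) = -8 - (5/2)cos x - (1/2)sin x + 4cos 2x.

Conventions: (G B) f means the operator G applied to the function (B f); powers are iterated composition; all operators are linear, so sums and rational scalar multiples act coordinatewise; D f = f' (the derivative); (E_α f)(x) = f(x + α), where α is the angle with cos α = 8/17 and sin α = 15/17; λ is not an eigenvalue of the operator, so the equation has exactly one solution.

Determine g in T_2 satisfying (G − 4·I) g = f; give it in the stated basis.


write g with unknown coordinates in the stated basis and equate coefficients in (G − 4·I) g = f
solving from the highest basis element down gives g = 2/3 + (101/2440)cos x + (353/2440)sin x + (33/9265)cos 2x - (1636/9265)sin 2x
check: G g = -16/3 - (712/305)cos x + (24/305)sin x + (37192/9265)cos 2x - (6544/9265)sin 2x
so G g − 4·g = -8 - (5/2)cos x - (1/2)sin x + 4cos 2x = f ✓

the image equals g(x) = 2/3 + (101/2440)cos x + (353/2440)sin x + (33/9265)cos 2x - (1636/9265)sin 2x


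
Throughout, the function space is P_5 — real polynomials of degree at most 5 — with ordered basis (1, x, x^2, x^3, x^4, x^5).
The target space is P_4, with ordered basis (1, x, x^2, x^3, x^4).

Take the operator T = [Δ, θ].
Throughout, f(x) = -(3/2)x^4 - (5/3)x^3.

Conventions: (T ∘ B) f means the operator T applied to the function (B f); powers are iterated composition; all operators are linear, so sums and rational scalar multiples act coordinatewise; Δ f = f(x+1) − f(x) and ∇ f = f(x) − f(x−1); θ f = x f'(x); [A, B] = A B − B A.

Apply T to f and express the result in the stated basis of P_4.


the image equals g(x) = -6x^3 - 23x^2 - 28x - 11

θ f = -6x^4 - 5x^3
Δ θ f = -24x^3 - 51x^2 - 39x - 11
Δ f = -6x^3 - 14x^2 - 11x - 19/6
θ Δ f = -18x^3 - 28x^2 - 11x
[Δ, θ] f = -6x^3 - 23x^2 - 28x - 11


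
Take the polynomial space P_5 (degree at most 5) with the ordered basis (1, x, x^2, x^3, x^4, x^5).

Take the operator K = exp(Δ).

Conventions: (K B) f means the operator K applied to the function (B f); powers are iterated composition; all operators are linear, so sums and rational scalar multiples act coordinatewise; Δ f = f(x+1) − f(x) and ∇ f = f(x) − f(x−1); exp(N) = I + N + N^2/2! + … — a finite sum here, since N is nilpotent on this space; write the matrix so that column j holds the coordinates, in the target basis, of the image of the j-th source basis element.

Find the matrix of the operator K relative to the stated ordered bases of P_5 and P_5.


the matrix is [[1, 1, 2, 5, 15, 52]; [0, 1, 2, 6, 20, 75]; [0, 0, 1, 3, 12, 50]; [0, 0, 0, 1, 4, 20]; [0, 0, 0, 0, 1, 5]; [0, 0, 0, 0, 0, 1]] (rows listed top to bottom)

image of 1: 1
image of x: x + 1
image of x^2: x^2 + 2x + 2
image of x^3: x^3 + 3x^2 + 6x + 5
image of x^4: x^4 + 4x^3 + 12x^2 + 20x + 15
image of x^5: x^5 + 5x^4 + 20x^3 + 50x^2 + 75x + 52
each image's coordinates form column j of the matrix


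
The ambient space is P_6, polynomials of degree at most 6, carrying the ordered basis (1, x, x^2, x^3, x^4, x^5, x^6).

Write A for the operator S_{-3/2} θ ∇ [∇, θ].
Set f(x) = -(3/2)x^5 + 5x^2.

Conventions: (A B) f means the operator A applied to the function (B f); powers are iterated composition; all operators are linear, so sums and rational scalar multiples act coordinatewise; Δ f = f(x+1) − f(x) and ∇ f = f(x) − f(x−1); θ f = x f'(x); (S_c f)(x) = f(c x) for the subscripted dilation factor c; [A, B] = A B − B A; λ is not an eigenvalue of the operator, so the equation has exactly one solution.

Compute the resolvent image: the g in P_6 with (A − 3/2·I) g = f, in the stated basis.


the image equals g(x) = x^5 - 135x^3 - (820/3)x^2 + 670x

write g with unknown coordinates in the stated basis and equate coefficients in (A − 3/2·I) g = f
solving from the highest basis element down gives g = x^5 - 135x^3 - (820/3)x^2 + 670x
check: A g = -(405/2)x^3 - 405x^2 + 1005x
so A g − 3/2·g = -(3/2)x^5 + 5x^2 = f ✓


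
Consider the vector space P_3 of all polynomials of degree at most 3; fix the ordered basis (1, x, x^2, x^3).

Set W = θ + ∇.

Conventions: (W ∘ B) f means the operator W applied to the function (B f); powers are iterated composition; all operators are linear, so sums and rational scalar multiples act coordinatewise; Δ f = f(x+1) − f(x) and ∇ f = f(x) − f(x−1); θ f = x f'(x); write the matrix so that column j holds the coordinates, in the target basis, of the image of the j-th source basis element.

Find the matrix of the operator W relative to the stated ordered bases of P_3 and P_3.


image of 1: 0
image of x: x + 1
image of x^2: 2x^2 + 2x - 1
image of x^3: 3x^3 + 3x^2 - 3x + 1
each image's coordinates form column j of the matrix

the matrix is [[0, 1, -1, 1]; [0, 1, 2, -3]; [0, 0, 2, 3]; [0, 0, 0, 3]] (rows listed top to bottom)


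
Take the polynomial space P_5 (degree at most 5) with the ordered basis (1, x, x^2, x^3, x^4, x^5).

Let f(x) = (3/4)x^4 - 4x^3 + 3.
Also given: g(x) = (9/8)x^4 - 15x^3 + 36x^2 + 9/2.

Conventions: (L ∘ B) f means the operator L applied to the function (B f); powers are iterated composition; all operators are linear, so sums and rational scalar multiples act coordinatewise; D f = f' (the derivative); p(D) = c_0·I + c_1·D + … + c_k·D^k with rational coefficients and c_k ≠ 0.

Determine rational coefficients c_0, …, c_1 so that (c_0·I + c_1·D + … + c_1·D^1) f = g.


D^0 f = (3/4)x^4 - 4x^3 + 3
D^1 f = 3x^3 - 12x^2
matching coefficients of g against c_0 f + c_1 Df + … from the top degree down determines the c_i
solution: c_0 = 3/2, c_1 = -3

c_0 = 3/2, c_1 = -3
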